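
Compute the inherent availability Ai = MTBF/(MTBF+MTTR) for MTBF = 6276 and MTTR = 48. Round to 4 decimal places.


MTBF = 6276
MTTR = 48
MTBF + MTTR = 6324
Ai = 6276 / 6324
Ai = 0.9924

0.9924


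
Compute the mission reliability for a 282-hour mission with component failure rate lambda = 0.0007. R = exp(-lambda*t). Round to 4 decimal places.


lambda = 0.0007
mission_time = 282
lambda * t = 0.0007 * 282 = 0.1974
R = exp(-0.1974)
R = 0.8209

0.8209


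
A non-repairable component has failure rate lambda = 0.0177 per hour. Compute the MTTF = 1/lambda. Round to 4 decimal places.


lambda = 0.0177
MTTF = 1 / 0.0177
MTTF = 56.4972

56.4972


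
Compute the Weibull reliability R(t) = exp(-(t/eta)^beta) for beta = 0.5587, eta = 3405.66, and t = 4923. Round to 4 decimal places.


beta = 0.5587, eta = 3405.66, t = 4923
t/eta = 4923 / 3405.66 = 1.4455
(t/eta)^beta = 1.4455^0.5587 = 1.2286
R(t) = exp(-1.2286)
R(t) = 0.2927

0.2927


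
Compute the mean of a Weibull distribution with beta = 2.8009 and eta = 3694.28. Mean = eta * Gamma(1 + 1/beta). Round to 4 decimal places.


beta = 2.8009, eta = 3694.28
1/beta = 0.357
1 + 1/beta = 1.357
Gamma(1.357) = 0.8905
Mean = 3694.28 * 0.8905
Mean = 3289.6153

3289.6153


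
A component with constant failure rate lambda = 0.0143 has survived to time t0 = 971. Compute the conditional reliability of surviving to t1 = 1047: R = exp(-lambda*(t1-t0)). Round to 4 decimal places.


lambda = 0.0143
t0 = 971, t1 = 1047
t1 - t0 = 76
lambda * (t1-t0) = 0.0143 * 76 = 1.0868
R = exp(-1.0868)
R = 0.3373

0.3373


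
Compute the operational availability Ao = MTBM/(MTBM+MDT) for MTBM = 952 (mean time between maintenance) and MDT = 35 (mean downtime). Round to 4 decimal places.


MTBM = 952
MDT = 35
MTBM + MDT = 987
Ao = 952 / 987
Ao = 0.9645

0.9645


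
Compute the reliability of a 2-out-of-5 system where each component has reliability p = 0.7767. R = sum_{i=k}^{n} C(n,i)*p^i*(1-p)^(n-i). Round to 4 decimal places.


k = 2, n = 5, p = 0.7767
i=2: C(5,2)=10 * 0.7767^2 * 0.2233^3 = 0.0672
i=3: C(5,3)=10 * 0.7767^3 * 0.2233^2 = 0.2336
i=4: C(5,4)=5 * 0.7767^4 * 0.2233^1 = 0.4063
i=5: C(5,5)=1 * 0.7767^5 * 0.2233^0 = 0.2827
R = sum of terms = 0.9898

0.9898


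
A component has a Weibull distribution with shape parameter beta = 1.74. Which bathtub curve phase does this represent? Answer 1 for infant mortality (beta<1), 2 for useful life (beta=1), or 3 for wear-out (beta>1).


beta = 1.74
Compare beta to 1:
beta < 1 => infant mortality (phase 1)
beta = 1 => useful life (phase 2)
beta > 1 => wear-out (phase 3)
Since beta = 1.74, this is wear-out (increasing failure rate)
Phase = 3

3


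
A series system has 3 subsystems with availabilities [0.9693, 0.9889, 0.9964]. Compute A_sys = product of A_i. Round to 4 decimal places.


Subsystems: [0.9693, 0.9889, 0.9964]
After subsystem 1 (A=0.9693): product = 0.9693
After subsystem 2 (A=0.9889): product = 0.9585
After subsystem 3 (A=0.9964): product = 0.9551
A_sys = 0.9551

0.9551


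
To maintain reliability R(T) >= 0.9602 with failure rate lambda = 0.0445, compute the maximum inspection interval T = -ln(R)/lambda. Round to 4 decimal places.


R_target = 0.9602
lambda = 0.0445
-ln(0.9602) = 0.0406
T = 0.0406 / 0.0445
T = 0.9127

0.9127


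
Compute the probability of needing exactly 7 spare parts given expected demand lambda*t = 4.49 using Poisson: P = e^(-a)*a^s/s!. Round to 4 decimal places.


a = 4.49, s = 7
e^(-a) = e^(-4.49) = 0.0112
a^s = 4.49^7 = 36789.5425
s! = 5040
P = 0.0112 * 36789.5425 / 5040
P = 0.0819

0.0819


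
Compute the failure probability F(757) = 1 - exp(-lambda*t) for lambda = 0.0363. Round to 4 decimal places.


lambda = 0.0363, t = 757
lambda * t = 27.4791
exp(-27.4791) = 0.0
F(t) = 1 - 0.0
F(t) = 1.0

1.0


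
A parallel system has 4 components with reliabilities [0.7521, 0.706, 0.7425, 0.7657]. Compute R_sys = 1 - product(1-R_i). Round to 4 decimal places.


Components: [0.7521, 0.706, 0.7425, 0.7657]
(1 - 0.7521) = 0.2479, running product = 0.2479
(1 - 0.706) = 0.294, running product = 0.0729
(1 - 0.7425) = 0.2575, running product = 0.0188
(1 - 0.7657) = 0.2343, running product = 0.0044
Product of (1-R_i) = 0.0044
R_sys = 1 - 0.0044 = 0.9956

0.9956


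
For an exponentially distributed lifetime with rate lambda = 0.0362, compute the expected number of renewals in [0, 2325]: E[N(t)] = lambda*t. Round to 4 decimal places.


lambda = 0.0362
t = 2325
E[N(t)] = lambda * t
E[N(t)] = 0.0362 * 2325
E[N(t)] = 84.165

84.165


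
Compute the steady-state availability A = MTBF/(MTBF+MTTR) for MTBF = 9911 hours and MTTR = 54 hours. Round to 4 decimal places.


MTBF = 9911
MTTR = 54
MTBF + MTTR = 9965
A = 9911 / 9965
A = 0.9946

0.9946


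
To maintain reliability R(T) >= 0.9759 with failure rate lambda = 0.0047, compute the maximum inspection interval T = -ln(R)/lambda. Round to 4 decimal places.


R_target = 0.9759
lambda = 0.0047
-ln(0.9759) = 0.0244
T = 0.0244 / 0.0047
T = 5.1905

5.1905


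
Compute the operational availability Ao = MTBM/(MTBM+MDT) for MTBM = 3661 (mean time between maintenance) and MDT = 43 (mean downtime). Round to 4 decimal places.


MTBM = 3661
MDT = 43
MTBM + MDT = 3704
Ao = 3661 / 3704
Ao = 0.9884

0.9884


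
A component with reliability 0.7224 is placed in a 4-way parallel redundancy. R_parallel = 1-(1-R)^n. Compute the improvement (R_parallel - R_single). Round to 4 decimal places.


R_single = 0.7224, n = 4
1 - R_single = 0.2776
(1 - R_single)^n = 0.2776^4 = 0.0059
R_parallel = 1 - 0.0059 = 0.9941
Improvement = 0.9941 - 0.7224
Improvement = 0.2717

0.2717


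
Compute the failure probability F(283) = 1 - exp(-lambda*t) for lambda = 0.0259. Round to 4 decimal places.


lambda = 0.0259, t = 283
lambda * t = 7.3297
exp(-7.3297) = 0.0007
F(t) = 1 - 0.0007
F(t) = 0.9993

0.9993


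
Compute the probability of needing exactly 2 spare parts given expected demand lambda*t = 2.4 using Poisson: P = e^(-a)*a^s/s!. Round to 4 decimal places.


a = 2.4, s = 2
e^(-a) = e^(-2.4) = 0.0907
a^s = 2.4^2 = 5.76
s! = 2
P = 0.0907 * 5.76 / 2
P = 0.2613

0.2613


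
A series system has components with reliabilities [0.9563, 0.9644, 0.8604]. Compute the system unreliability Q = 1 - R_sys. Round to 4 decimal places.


Components: [0.9563, 0.9644, 0.8604]
After component 1: product = 0.9563
After component 2: product = 0.9223
After component 3: product = 0.7935
R_sys = 0.7935
Q = 1 - 0.7935 = 0.2065

0.2065


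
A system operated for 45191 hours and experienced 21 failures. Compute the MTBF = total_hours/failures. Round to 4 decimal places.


total_hours = 45191
failures = 21
MTBF = 45191 / 21
MTBF = 2151.9524

2151.9524


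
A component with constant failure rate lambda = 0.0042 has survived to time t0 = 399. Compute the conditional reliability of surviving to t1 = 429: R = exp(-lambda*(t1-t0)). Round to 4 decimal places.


lambda = 0.0042
t0 = 399, t1 = 429
t1 - t0 = 30
lambda * (t1-t0) = 0.0042 * 30 = 0.126
R = exp(-0.126)
R = 0.8816

0.8816


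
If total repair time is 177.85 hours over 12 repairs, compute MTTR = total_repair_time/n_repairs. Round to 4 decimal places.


total_repair_time = 177.85
n_repairs = 12
MTTR = 177.85 / 12
MTTR = 14.8208

14.8208


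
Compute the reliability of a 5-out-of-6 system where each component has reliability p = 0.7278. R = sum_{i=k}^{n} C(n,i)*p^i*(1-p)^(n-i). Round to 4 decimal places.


k = 5, n = 6, p = 0.7278
i=5: C(6,5)=6 * 0.7278^5 * 0.2722^1 = 0.3335
i=6: C(6,6)=1 * 0.7278^6 * 0.2722^0 = 0.1486
R = sum of terms = 0.4821

0.4821


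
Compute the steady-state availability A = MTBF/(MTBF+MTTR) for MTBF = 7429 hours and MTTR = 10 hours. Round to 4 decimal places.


MTBF = 7429
MTTR = 10
MTBF + MTTR = 7439
A = 7429 / 7439
A = 0.9987

0.9987


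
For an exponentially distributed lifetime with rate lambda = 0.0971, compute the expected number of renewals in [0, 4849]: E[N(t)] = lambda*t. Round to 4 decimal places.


lambda = 0.0971
t = 4849
E[N(t)] = lambda * t
E[N(t)] = 0.0971 * 4849
E[N(t)] = 470.8379

470.8379


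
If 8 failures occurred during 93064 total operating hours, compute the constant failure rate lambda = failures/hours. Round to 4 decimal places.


failures = 8
total_hours = 93064
lambda = 8 / 93064
lambda = 0.0001

0.0001


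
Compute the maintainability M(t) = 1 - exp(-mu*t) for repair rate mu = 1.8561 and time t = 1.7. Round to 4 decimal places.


mu = 1.8561, t = 1.7
mu * t = 1.8561 * 1.7 = 3.1554
exp(-3.1554) = 0.0426
M(t) = 1 - 0.0426
M(t) = 0.9574

0.9574


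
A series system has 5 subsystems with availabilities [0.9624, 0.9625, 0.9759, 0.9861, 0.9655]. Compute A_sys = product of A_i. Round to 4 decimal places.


Subsystems: [0.9624, 0.9625, 0.9759, 0.9861, 0.9655]
After subsystem 1 (A=0.9624): product = 0.9624
After subsystem 2 (A=0.9625): product = 0.9263
After subsystem 3 (A=0.9759): product = 0.904
After subsystem 4 (A=0.9861): product = 0.8914
After subsystem 5 (A=0.9655): product = 0.8607
A_sys = 0.8607

0.8607


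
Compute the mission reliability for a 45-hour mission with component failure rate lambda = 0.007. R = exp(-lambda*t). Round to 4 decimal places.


lambda = 0.007
mission_time = 45
lambda * t = 0.007 * 45 = 0.315
R = exp(-0.315)
R = 0.7298

0.7298


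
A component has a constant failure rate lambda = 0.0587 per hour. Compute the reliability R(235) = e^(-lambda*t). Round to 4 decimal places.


lambda = 0.0587
t = 235
lambda * t = 13.7945
R(t) = e^(-13.7945)
R(t) = 0.0

0.0


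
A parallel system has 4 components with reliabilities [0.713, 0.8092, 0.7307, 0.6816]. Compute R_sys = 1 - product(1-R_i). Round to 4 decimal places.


Components: [0.713, 0.8092, 0.7307, 0.6816]
(1 - 0.713) = 0.287, running product = 0.287
(1 - 0.8092) = 0.1908, running product = 0.0548
(1 - 0.7307) = 0.2693, running product = 0.0147
(1 - 0.6816) = 0.3184, running product = 0.0047
Product of (1-R_i) = 0.0047
R_sys = 1 - 0.0047 = 0.9953

0.9953


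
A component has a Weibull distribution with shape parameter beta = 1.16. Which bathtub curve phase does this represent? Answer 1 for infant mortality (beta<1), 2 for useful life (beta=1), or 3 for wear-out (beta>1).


beta = 1.16
Compare beta to 1:
beta < 1 => infant mortality (phase 1)
beta = 1 => useful life (phase 2)
beta > 1 => wear-out (phase 3)
Since beta = 1.16, this is wear-out (increasing failure rate)
Phase = 3

3


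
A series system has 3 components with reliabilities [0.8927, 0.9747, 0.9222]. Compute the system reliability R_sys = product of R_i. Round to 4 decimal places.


Components: [0.8927, 0.9747, 0.9222]
After component 1 (R=0.8927): product = 0.8927
After component 2 (R=0.9747): product = 0.8701
After component 3 (R=0.9222): product = 0.8024
R_sys = 0.8024

0.8024


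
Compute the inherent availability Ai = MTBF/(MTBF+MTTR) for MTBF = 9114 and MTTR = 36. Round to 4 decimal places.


MTBF = 9114
MTTR = 36
MTBF + MTTR = 9150
Ai = 9114 / 9150
Ai = 0.9961

0.9961


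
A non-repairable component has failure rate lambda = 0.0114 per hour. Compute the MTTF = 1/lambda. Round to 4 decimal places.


lambda = 0.0114
MTTF = 1 / 0.0114
MTTF = 87.7193

87.7193


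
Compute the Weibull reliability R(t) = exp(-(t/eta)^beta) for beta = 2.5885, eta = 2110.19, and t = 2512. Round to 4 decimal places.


beta = 2.5885, eta = 2110.19, t = 2512
t/eta = 2512 / 2110.19 = 1.1904
(t/eta)^beta = 1.1904^2.5885 = 1.5702
R(t) = exp(-1.5702)
R(t) = 0.208

0.208


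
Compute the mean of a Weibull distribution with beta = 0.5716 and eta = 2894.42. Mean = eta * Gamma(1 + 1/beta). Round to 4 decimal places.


beta = 0.5716, eta = 2894.42
1/beta = 1.7495
1 + 1/beta = 2.7495
Gamma(2.7495) = 1.6077
Mean = 2894.42 * 1.6077
Mean = 4653.2676

4653.2676


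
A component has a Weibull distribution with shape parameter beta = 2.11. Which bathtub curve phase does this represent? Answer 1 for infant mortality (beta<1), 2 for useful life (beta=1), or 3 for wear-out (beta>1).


beta = 2.11
Compare beta to 1:
beta < 1 => infant mortality (phase 1)
beta = 1 => useful life (phase 2)
beta > 1 => wear-out (phase 3)
Since beta = 2.11, this is wear-out (increasing failure rate)
Phase = 3

3


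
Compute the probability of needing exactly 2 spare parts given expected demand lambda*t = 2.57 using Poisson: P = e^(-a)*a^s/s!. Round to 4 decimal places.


a = 2.57, s = 2
e^(-a) = e^(-2.57) = 0.0765
a^s = 2.57^2 = 6.6049
s! = 2
P = 0.0765 * 6.6049 / 2
P = 0.2528

0.2528


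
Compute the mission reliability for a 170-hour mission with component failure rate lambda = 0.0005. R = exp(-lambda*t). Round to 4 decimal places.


lambda = 0.0005
mission_time = 170
lambda * t = 0.0005 * 170 = 0.085
R = exp(-0.085)
R = 0.9185

0.9185


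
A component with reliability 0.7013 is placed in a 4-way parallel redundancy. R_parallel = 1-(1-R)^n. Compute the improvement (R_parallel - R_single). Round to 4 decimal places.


R_single = 0.7013, n = 4
1 - R_single = 0.2987
(1 - R_single)^n = 0.2987^4 = 0.008
R_parallel = 1 - 0.008 = 0.992
Improvement = 0.992 - 0.7013
Improvement = 0.2907

0.2907


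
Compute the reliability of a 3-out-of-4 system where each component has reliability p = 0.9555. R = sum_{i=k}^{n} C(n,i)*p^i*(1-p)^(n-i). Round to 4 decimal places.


k = 3, n = 4, p = 0.9555
i=3: C(4,3)=4 * 0.9555^3 * 0.0445^1 = 0.1553
i=4: C(4,4)=1 * 0.9555^4 * 0.0445^0 = 0.8335
R = sum of terms = 0.9888

0.9888


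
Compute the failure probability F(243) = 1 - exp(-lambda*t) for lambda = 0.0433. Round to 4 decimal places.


lambda = 0.0433, t = 243
lambda * t = 10.5219
exp(-10.5219) = 0.0
F(t) = 1 - 0.0
F(t) = 1.0

1.0


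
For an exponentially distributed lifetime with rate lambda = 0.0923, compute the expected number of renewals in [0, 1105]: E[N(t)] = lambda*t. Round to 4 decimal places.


lambda = 0.0923
t = 1105
E[N(t)] = lambda * t
E[N(t)] = 0.0923 * 1105
E[N(t)] = 101.9915

101.9915


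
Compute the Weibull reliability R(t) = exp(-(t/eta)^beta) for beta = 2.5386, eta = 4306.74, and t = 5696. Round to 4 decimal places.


beta = 2.5386, eta = 4306.74, t = 5696
t/eta = 5696 / 4306.74 = 1.3226
(t/eta)^beta = 1.3226^2.5386 = 2.0335
R(t) = exp(-2.0335)
R(t) = 0.1309

0.1309


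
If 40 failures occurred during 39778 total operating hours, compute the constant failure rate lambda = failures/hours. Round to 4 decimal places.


failures = 40
total_hours = 39778
lambda = 40 / 39778
lambda = 0.001

0.001


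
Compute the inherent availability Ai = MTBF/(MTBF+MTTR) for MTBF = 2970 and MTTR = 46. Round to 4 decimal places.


MTBF = 2970
MTTR = 46
MTBF + MTTR = 3016
Ai = 2970 / 3016
Ai = 0.9847

0.9847


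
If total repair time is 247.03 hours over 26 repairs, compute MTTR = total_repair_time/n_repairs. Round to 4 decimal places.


total_repair_time = 247.03
n_repairs = 26
MTTR = 247.03 / 26
MTTR = 9.5012

9.5012


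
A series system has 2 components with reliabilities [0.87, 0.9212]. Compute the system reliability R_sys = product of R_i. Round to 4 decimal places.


Components: [0.87, 0.9212]
After component 1 (R=0.87): product = 0.87
After component 2 (R=0.9212): product = 0.8014
R_sys = 0.8014

0.8014


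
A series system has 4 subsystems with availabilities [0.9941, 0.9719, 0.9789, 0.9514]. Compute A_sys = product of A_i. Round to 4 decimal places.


Subsystems: [0.9941, 0.9719, 0.9789, 0.9514]
After subsystem 1 (A=0.9941): product = 0.9941
After subsystem 2 (A=0.9719): product = 0.9662
After subsystem 3 (A=0.9789): product = 0.9458
After subsystem 4 (A=0.9514): product = 0.8998
A_sys = 0.8998

0.8998


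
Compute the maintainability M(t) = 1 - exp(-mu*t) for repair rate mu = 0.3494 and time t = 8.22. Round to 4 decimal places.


mu = 0.3494, t = 8.22
mu * t = 0.3494 * 8.22 = 2.8721
exp(-2.8721) = 0.0566
M(t) = 1 - 0.0566
M(t) = 0.9434

0.9434


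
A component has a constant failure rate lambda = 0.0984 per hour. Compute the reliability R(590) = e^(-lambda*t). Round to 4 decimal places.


lambda = 0.0984
t = 590
lambda * t = 58.056
R(t) = e^(-58.056)
R(t) = 0.0

0.0


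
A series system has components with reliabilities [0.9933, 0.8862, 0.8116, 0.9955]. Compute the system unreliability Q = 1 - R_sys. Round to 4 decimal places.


Components: [0.9933, 0.8862, 0.8116, 0.9955]
After component 1: product = 0.9933
After component 2: product = 0.8803
After component 3: product = 0.7144
After component 4: product = 0.7112
R_sys = 0.7112
Q = 1 - 0.7112 = 0.2888

0.2888


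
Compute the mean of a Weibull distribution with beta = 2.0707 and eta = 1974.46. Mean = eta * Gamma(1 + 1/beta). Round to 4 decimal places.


beta = 2.0707, eta = 1974.46
1/beta = 0.4829
1 + 1/beta = 1.4829
Gamma(1.4829) = 0.8858
Mean = 1974.46 * 0.8858
Mean = 1748.9694

1748.9694


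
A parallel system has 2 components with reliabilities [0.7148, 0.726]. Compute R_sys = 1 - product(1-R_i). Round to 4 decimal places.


Components: [0.7148, 0.726]
(1 - 0.7148) = 0.2852, running product = 0.2852
(1 - 0.726) = 0.274, running product = 0.0781
Product of (1-R_i) = 0.0781
R_sys = 1 - 0.0781 = 0.9219

0.9219


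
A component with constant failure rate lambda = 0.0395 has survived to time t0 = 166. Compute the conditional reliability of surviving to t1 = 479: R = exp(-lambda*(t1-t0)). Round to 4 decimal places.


lambda = 0.0395
t0 = 166, t1 = 479
t1 - t0 = 313
lambda * (t1-t0) = 0.0395 * 313 = 12.3635
R = exp(-12.3635)
R = 0.0

0.0


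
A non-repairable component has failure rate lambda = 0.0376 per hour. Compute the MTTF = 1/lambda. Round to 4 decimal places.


lambda = 0.0376
MTTF = 1 / 0.0376
MTTF = 26.5957

26.5957


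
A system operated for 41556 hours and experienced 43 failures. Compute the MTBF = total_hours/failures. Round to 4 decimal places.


total_hours = 41556
failures = 43
MTBF = 41556 / 43
MTBF = 966.4186

966.4186


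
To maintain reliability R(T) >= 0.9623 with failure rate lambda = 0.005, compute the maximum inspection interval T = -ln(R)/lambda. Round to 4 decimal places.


R_target = 0.9623
lambda = 0.005
-ln(0.9623) = 0.0384
T = 0.0384 / 0.005
T = 7.6858

7.6858


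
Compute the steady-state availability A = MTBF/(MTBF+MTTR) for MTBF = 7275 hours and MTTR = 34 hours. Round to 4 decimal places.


MTBF = 7275
MTTR = 34
MTBF + MTTR = 7309
A = 7275 / 7309
A = 0.9953

0.9953


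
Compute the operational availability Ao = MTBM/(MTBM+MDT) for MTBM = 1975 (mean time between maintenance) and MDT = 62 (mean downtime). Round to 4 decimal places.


MTBM = 1975
MDT = 62
MTBM + MDT = 2037
Ao = 1975 / 2037
Ao = 0.9696

0.9696


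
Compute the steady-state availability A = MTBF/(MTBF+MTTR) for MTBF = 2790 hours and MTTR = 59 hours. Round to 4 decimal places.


MTBF = 2790
MTTR = 59
MTBF + MTTR = 2849
A = 2790 / 2849
A = 0.9793

0.9793


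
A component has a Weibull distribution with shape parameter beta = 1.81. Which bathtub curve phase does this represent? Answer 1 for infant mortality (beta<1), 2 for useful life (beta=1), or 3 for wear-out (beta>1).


beta = 1.81
Compare beta to 1:
beta < 1 => infant mortality (phase 1)
beta = 1 => useful life (phase 2)
beta > 1 => wear-out (phase 3)
Since beta = 1.81, this is wear-out (increasing failure rate)
Phase = 3

3


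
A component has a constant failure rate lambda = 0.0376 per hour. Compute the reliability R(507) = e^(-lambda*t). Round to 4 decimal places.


lambda = 0.0376
t = 507
lambda * t = 19.0632
R(t) = e^(-19.0632)
R(t) = 0.0

0.0


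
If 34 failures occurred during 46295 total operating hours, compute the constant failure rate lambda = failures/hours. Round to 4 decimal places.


failures = 34
total_hours = 46295
lambda = 34 / 46295
lambda = 0.0007

0.0007


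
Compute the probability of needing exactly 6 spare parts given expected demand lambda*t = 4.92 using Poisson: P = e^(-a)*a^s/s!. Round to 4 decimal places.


a = 4.92, s = 6
e^(-a) = e^(-4.92) = 0.0073
a^s = 4.92^6 = 14183.7353
s! = 720
P = 0.0073 * 14183.7353 / 720
P = 0.1438

0.1438


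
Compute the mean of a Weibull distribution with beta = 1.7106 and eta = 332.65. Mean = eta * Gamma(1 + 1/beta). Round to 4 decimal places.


beta = 1.7106, eta = 332.65
1/beta = 0.5846
1 + 1/beta = 1.5846
Gamma(1.5846) = 0.8919
Mean = 332.65 * 0.8919
Mean = 296.6815

296.6815


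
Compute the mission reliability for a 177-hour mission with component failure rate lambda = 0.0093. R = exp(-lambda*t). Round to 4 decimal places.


lambda = 0.0093
mission_time = 177
lambda * t = 0.0093 * 177 = 1.6461
R = exp(-1.6461)
R = 0.1928

0.1928


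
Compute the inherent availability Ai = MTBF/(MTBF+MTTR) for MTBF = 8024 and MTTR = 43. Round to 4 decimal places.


MTBF = 8024
MTTR = 43
MTBF + MTTR = 8067
Ai = 8024 / 8067
Ai = 0.9947

0.9947


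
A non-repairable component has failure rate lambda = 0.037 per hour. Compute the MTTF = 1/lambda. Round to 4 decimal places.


lambda = 0.037
MTTF = 1 / 0.037
MTTF = 27.027

27.027


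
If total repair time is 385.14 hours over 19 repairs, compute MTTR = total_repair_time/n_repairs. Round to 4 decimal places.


total_repair_time = 385.14
n_repairs = 19
MTTR = 385.14 / 19
MTTR = 20.2705

20.2705


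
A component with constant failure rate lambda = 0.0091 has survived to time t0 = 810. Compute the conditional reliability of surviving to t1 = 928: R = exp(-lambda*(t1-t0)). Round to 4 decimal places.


lambda = 0.0091
t0 = 810, t1 = 928
t1 - t0 = 118
lambda * (t1-t0) = 0.0091 * 118 = 1.0738
R = exp(-1.0738)
R = 0.3417

0.3417


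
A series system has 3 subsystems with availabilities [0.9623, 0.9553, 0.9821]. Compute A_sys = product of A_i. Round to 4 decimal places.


Subsystems: [0.9623, 0.9553, 0.9821]
After subsystem 1 (A=0.9623): product = 0.9623
After subsystem 2 (A=0.9553): product = 0.9193
After subsystem 3 (A=0.9821): product = 0.9028
A_sys = 0.9028

0.9028


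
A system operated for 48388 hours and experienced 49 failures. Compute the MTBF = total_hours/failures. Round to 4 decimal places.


total_hours = 48388
failures = 49
MTBF = 48388 / 49
MTBF = 987.5102

987.5102


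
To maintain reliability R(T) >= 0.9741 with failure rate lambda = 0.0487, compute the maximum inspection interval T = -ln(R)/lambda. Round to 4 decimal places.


R_target = 0.9741
lambda = 0.0487
-ln(0.9741) = 0.0262
T = 0.0262 / 0.0487
T = 0.5388

0.5388


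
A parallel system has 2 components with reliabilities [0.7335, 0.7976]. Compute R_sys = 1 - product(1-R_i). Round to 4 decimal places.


Components: [0.7335, 0.7976]
(1 - 0.7335) = 0.2665, running product = 0.2665
(1 - 0.7976) = 0.2024, running product = 0.0539
Product of (1-R_i) = 0.0539
R_sys = 1 - 0.0539 = 0.9461

0.9461


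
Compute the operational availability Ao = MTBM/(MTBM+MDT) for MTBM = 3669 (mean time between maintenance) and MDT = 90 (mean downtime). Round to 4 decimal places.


MTBM = 3669
MDT = 90
MTBM + MDT = 3759
Ao = 3669 / 3759
Ao = 0.9761

0.9761


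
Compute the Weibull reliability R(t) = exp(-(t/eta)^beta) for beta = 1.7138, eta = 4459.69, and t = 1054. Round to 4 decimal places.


beta = 1.7138, eta = 4459.69, t = 1054
t/eta = 1054 / 4459.69 = 0.2363
(t/eta)^beta = 0.2363^1.7138 = 0.0844
R(t) = exp(-0.0844)
R(t) = 0.9191

0.9191


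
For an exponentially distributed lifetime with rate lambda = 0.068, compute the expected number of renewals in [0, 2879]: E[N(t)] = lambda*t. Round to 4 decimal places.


lambda = 0.068
t = 2879
E[N(t)] = lambda * t
E[N(t)] = 0.068 * 2879
E[N(t)] = 195.772

195.772


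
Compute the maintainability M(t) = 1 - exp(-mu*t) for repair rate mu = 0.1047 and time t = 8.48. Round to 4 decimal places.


mu = 0.1047, t = 8.48
mu * t = 0.1047 * 8.48 = 0.8879
exp(-0.8879) = 0.4115
M(t) = 1 - 0.4115
M(t) = 0.5885

0.5885


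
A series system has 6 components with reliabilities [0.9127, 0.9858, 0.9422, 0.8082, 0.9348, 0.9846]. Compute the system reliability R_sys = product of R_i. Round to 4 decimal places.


Components: [0.9127, 0.9858, 0.9422, 0.8082, 0.9348, 0.9846]
After component 1 (R=0.9127): product = 0.9127
After component 2 (R=0.9858): product = 0.8997
After component 3 (R=0.9422): product = 0.8477
After component 4 (R=0.8082): product = 0.6851
After component 5 (R=0.9348): product = 0.6405
After component 6 (R=0.9846): product = 0.6306
R_sys = 0.6306

0.6306


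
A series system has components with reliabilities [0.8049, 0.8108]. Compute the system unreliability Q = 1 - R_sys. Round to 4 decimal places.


Components: [0.8049, 0.8108]
After component 1: product = 0.8049
After component 2: product = 0.6526
R_sys = 0.6526
Q = 1 - 0.6526 = 0.3474

0.3474


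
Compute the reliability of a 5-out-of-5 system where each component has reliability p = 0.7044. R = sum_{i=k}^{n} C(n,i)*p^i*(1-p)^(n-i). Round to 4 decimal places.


k = 5, n = 5, p = 0.7044
i=5: C(5,5)=1 * 0.7044^5 * 0.2956^0 = 0.1734
R = sum of terms = 0.1734

0.1734


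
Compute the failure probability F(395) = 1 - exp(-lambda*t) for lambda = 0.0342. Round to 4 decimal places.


lambda = 0.0342, t = 395
lambda * t = 13.509
exp(-13.509) = 0.0
F(t) = 1 - 0.0
F(t) = 1.0

1.0


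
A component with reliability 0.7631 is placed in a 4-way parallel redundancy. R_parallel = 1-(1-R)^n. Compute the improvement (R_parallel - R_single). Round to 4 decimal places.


R_single = 0.7631, n = 4
1 - R_single = 0.2369
(1 - R_single)^n = 0.2369^4 = 0.0031
R_parallel = 1 - 0.0031 = 0.9969
Improvement = 0.9969 - 0.7631
Improvement = 0.2338

0.2338


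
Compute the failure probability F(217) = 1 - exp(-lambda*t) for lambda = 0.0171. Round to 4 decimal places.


lambda = 0.0171, t = 217
lambda * t = 3.7107
exp(-3.7107) = 0.0245
F(t) = 1 - 0.0245
F(t) = 0.9755

0.9755


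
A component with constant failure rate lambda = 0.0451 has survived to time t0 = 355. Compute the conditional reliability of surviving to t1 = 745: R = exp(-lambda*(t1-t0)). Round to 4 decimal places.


lambda = 0.0451
t0 = 355, t1 = 745
t1 - t0 = 390
lambda * (t1-t0) = 0.0451 * 390 = 17.589
R = exp(-17.589)
R = 0.0

0.0


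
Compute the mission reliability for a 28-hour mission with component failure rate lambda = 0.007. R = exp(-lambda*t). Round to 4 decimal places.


lambda = 0.007
mission_time = 28
lambda * t = 0.007 * 28 = 0.196
R = exp(-0.196)
R = 0.822

0.822


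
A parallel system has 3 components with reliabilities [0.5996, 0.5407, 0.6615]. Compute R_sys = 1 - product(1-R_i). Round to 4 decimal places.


Components: [0.5996, 0.5407, 0.6615]
(1 - 0.5996) = 0.4004, running product = 0.4004
(1 - 0.5407) = 0.4593, running product = 0.1839
(1 - 0.6615) = 0.3385, running product = 0.0623
Product of (1-R_i) = 0.0623
R_sys = 1 - 0.0623 = 0.9377

0.9377


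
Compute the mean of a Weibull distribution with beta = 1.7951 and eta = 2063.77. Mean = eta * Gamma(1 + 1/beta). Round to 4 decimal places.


beta = 1.7951, eta = 2063.77
1/beta = 0.5571
1 + 1/beta = 1.5571
Gamma(1.5571) = 0.8894
Mean = 2063.77 * 0.8894
Mean = 1835.5278

1835.5278


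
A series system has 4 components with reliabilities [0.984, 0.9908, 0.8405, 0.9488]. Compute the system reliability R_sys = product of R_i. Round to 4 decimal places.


Components: [0.984, 0.9908, 0.8405, 0.9488]
After component 1 (R=0.984): product = 0.984
After component 2 (R=0.9908): product = 0.9749
After component 3 (R=0.8405): product = 0.8194
After component 4 (R=0.9488): product = 0.7775
R_sys = 0.7775

0.7775


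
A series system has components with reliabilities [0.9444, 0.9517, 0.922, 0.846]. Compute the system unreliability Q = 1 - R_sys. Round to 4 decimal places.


Components: [0.9444, 0.9517, 0.922, 0.846]
After component 1: product = 0.9444
After component 2: product = 0.8988
After component 3: product = 0.8287
After component 4: product = 0.7011
R_sys = 0.7011
Q = 1 - 0.7011 = 0.2989

0.2989


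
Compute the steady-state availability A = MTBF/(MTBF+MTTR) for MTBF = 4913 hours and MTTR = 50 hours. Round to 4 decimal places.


MTBF = 4913
MTTR = 50
MTBF + MTTR = 4963
A = 4913 / 4963
A = 0.9899

0.9899


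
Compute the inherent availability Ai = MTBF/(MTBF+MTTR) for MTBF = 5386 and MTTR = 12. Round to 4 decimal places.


MTBF = 5386
MTTR = 12
MTBF + MTTR = 5398
Ai = 5386 / 5398
Ai = 0.9978

0.9978


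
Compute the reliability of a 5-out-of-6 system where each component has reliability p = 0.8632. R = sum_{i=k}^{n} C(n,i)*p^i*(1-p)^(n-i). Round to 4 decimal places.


k = 5, n = 6, p = 0.8632
i=5: C(6,5)=6 * 0.8632^5 * 0.1368^1 = 0.3934
i=6: C(6,6)=1 * 0.8632^6 * 0.1368^0 = 0.4137
R = sum of terms = 0.807

0.807


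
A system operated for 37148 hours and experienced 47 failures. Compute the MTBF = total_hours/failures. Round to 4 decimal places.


total_hours = 37148
failures = 47
MTBF = 37148 / 47
MTBF = 790.383

790.383


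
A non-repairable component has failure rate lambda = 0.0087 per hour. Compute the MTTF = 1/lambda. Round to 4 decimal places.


lambda = 0.0087
MTTF = 1 / 0.0087
MTTF = 114.9425

114.9425


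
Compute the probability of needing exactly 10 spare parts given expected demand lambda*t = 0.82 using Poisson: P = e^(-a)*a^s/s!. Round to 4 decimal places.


a = 0.82, s = 10
e^(-a) = e^(-0.82) = 0.4404
a^s = 0.82^10 = 0.1374
s! = 3628800
P = 0.4404 * 0.1374 / 3628800
P = 0.0

0.0


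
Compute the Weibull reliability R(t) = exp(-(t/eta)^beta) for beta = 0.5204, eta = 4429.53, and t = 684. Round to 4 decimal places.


beta = 0.5204, eta = 4429.53, t = 684
t/eta = 684 / 4429.53 = 0.1544
(t/eta)^beta = 0.1544^0.5204 = 0.3783
R(t) = exp(-0.3783)
R(t) = 0.685

0.685


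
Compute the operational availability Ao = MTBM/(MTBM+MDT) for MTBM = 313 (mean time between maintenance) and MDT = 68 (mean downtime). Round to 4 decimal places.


MTBM = 313
MDT = 68
MTBM + MDT = 381
Ao = 313 / 381
Ao = 0.8215

0.8215


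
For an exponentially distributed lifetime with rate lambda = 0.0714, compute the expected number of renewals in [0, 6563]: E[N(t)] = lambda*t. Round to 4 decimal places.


lambda = 0.0714
t = 6563
E[N(t)] = lambda * t
E[N(t)] = 0.0714 * 6563
E[N(t)] = 468.5982

468.5982


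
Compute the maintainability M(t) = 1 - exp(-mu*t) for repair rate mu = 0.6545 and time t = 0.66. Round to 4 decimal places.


mu = 0.6545, t = 0.66
mu * t = 0.6545 * 0.66 = 0.432
exp(-0.432) = 0.6492
M(t) = 1 - 0.6492
M(t) = 0.3508

0.3508


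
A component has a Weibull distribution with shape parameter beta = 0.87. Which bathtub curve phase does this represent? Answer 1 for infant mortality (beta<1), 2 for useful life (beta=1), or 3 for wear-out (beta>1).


beta = 0.87
Compare beta to 1:
beta < 1 => infant mortality (phase 1)
beta = 1 => useful life (phase 2)
beta > 1 => wear-out (phase 3)
Since beta = 0.87, this is infant mortality (decreasing failure rate)
Phase = 1

1


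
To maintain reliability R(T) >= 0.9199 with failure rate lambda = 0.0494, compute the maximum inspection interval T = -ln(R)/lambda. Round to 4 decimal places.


R_target = 0.9199
lambda = 0.0494
-ln(0.9199) = 0.0835
T = 0.0835 / 0.0494
T = 1.6901

1.6901


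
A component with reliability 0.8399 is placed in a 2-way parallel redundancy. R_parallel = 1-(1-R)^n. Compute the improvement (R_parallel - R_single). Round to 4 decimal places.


R_single = 0.8399, n = 2
1 - R_single = 0.1601
(1 - R_single)^n = 0.1601^2 = 0.0256
R_parallel = 1 - 0.0256 = 0.9744
Improvement = 0.9744 - 0.8399
Improvement = 0.1345

0.1345


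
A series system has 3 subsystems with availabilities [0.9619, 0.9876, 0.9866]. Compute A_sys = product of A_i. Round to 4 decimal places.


Subsystems: [0.9619, 0.9876, 0.9866]
After subsystem 1 (A=0.9619): product = 0.9619
After subsystem 2 (A=0.9876): product = 0.95
After subsystem 3 (A=0.9866): product = 0.9372
A_sys = 0.9372

0.9372


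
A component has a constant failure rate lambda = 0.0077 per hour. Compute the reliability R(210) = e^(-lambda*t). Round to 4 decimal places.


lambda = 0.0077
t = 210
lambda * t = 1.617
R(t) = e^(-1.617)
R(t) = 0.1985

0.1985


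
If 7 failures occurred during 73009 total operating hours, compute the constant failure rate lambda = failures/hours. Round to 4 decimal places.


failures = 7
total_hours = 73009
lambda = 7 / 73009
lambda = 0.0001

0.0001


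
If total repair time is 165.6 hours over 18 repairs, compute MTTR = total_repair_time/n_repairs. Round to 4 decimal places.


total_repair_time = 165.6
n_repairs = 18
MTTR = 165.6 / 18
MTTR = 9.2

9.2


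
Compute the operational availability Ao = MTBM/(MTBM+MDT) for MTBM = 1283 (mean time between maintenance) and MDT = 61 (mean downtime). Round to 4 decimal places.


MTBM = 1283
MDT = 61
MTBM + MDT = 1344
Ao = 1283 / 1344
Ao = 0.9546

0.9546


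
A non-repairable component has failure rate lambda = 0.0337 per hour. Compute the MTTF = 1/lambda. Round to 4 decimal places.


lambda = 0.0337
MTTF = 1 / 0.0337
MTTF = 29.6736

29.6736


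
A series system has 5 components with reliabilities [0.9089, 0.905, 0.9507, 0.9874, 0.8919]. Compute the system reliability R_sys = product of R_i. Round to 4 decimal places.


Components: [0.9089, 0.905, 0.9507, 0.9874, 0.8919]
After component 1 (R=0.9089): product = 0.9089
After component 2 (R=0.905): product = 0.8226
After component 3 (R=0.9507): product = 0.782
After component 4 (R=0.9874): product = 0.7721
After component 5 (R=0.8919): product = 0.6887
R_sys = 0.6887

0.6887


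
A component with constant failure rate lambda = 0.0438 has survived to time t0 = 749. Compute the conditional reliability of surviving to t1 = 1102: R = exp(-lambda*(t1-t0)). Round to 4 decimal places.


lambda = 0.0438
t0 = 749, t1 = 1102
t1 - t0 = 353
lambda * (t1-t0) = 0.0438 * 353 = 15.4614
R = exp(-15.4614)
R = 0.0

0.0


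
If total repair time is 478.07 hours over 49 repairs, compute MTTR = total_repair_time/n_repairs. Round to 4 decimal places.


total_repair_time = 478.07
n_repairs = 49
MTTR = 478.07 / 49
MTTR = 9.7565

9.7565


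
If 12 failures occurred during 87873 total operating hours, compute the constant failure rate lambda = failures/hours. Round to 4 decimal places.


failures = 12
total_hours = 87873
lambda = 12 / 87873
lambda = 0.0001

0.0001


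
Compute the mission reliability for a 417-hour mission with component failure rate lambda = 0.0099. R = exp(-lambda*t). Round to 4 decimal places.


lambda = 0.0099
mission_time = 417
lambda * t = 0.0099 * 417 = 4.1283
R = exp(-4.1283)
R = 0.0161

0.0161


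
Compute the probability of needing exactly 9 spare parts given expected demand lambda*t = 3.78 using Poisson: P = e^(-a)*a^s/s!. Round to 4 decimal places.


a = 3.78, s = 9
e^(-a) = e^(-3.78) = 0.0228
a^s = 3.78^9 = 157552.8264
s! = 362880
P = 0.0228 * 157552.8264 / 362880
P = 0.0099

0.0099


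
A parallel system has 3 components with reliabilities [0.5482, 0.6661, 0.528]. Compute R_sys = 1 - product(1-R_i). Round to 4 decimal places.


Components: [0.5482, 0.6661, 0.528]
(1 - 0.5482) = 0.4518, running product = 0.4518
(1 - 0.6661) = 0.3339, running product = 0.1509
(1 - 0.528) = 0.472, running product = 0.0712
Product of (1-R_i) = 0.0712
R_sys = 1 - 0.0712 = 0.9288

0.9288


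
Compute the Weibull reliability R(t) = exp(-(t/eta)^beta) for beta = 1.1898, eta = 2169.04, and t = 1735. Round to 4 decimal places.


beta = 1.1898, eta = 2169.04, t = 1735
t/eta = 1735 / 2169.04 = 0.7999
(t/eta)^beta = 0.7999^1.1898 = 0.7667
R(t) = exp(-0.7667)
R(t) = 0.4645

0.4645


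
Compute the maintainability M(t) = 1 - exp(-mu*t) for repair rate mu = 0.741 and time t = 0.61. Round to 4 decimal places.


mu = 0.741, t = 0.61
mu * t = 0.741 * 0.61 = 0.452
exp(-0.452) = 0.6363
M(t) = 1 - 0.6363
M(t) = 0.3637

0.3637


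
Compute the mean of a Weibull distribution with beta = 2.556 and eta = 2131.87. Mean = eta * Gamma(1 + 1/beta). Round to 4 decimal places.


beta = 2.556, eta = 2131.87
1/beta = 0.3912
1 + 1/beta = 1.3912
Gamma(1.3912) = 0.8878
Mean = 2131.87 * 0.8878
Mean = 1892.6237

1892.6237


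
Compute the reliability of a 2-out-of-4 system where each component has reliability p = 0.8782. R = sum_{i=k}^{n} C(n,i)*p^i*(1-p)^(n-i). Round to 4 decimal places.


k = 2, n = 4, p = 0.8782
i=2: C(4,2)=6 * 0.8782^2 * 0.1218^2 = 0.0686
i=3: C(4,3)=4 * 0.8782^3 * 0.1218^1 = 0.33
i=4: C(4,4)=1 * 0.8782^4 * 0.1218^0 = 0.5948
R = sum of terms = 0.9934

0.9934


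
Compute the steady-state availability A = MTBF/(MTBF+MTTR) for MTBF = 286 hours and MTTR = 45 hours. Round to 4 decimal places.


MTBF = 286
MTTR = 45
MTBF + MTTR = 331
A = 286 / 331
A = 0.864

0.864


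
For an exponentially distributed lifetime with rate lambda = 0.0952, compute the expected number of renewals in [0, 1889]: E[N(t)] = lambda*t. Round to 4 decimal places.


lambda = 0.0952
t = 1889
E[N(t)] = lambda * t
E[N(t)] = 0.0952 * 1889
E[N(t)] = 179.8328

179.8328


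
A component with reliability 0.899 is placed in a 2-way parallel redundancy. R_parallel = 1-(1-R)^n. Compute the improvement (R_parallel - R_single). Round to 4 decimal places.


R_single = 0.899, n = 2
1 - R_single = 0.101
(1 - R_single)^n = 0.101^2 = 0.0102
R_parallel = 1 - 0.0102 = 0.9898
Improvement = 0.9898 - 0.899
Improvement = 0.0908

0.0908


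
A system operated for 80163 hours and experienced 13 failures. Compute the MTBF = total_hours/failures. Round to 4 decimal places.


total_hours = 80163
failures = 13
MTBF = 80163 / 13
MTBF = 6166.3846

6166.3846


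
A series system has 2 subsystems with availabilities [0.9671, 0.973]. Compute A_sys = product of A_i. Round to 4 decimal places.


Subsystems: [0.9671, 0.973]
After subsystem 1 (A=0.9671): product = 0.9671
After subsystem 2 (A=0.973): product = 0.941
A_sys = 0.941

0.941


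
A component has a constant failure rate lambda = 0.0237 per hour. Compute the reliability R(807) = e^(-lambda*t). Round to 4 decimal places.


lambda = 0.0237
t = 807
lambda * t = 19.1259
R(t) = e^(-19.1259)
R(t) = 0.0

0.0


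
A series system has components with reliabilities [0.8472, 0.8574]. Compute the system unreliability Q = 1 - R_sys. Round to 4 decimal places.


Components: [0.8472, 0.8574]
After component 1: product = 0.8472
After component 2: product = 0.7264
R_sys = 0.7264
Q = 1 - 0.7264 = 0.2736

0.2736


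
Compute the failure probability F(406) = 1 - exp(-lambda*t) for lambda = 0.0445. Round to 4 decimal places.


lambda = 0.0445, t = 406
lambda * t = 18.067
exp(-18.067) = 0.0
F(t) = 1 - 0.0
F(t) = 1.0

1.0


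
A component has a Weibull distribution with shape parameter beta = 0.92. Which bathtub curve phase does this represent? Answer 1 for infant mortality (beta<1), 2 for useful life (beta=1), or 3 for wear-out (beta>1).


beta = 0.92
Compare beta to 1:
beta < 1 => infant mortality (phase 1)
beta = 1 => useful life (phase 2)
beta > 1 => wear-out (phase 3)
Since beta = 0.92, this is infant mortality (decreasing failure rate)
Phase = 1

1


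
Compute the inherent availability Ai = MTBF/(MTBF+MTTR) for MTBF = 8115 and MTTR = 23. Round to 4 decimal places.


MTBF = 8115
MTTR = 23
MTBF + MTTR = 8138
Ai = 8115 / 8138
Ai = 0.9972

0.9972


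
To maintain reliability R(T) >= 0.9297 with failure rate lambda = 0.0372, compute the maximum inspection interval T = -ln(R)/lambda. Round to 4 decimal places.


R_target = 0.9297
lambda = 0.0372
-ln(0.9297) = 0.0729
T = 0.0729 / 0.0372
T = 1.9595

1.9595


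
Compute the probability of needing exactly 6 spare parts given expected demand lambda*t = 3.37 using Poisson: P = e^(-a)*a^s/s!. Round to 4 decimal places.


a = 3.37, s = 6
e^(-a) = e^(-3.37) = 0.0344
a^s = 3.37^6 = 1464.8036
s! = 720
P = 0.0344 * 1464.8036 / 720
P = 0.07

0.07


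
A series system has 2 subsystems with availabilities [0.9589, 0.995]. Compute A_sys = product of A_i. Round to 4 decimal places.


Subsystems: [0.9589, 0.995]
After subsystem 1 (A=0.9589): product = 0.9589
After subsystem 2 (A=0.995): product = 0.9541
A_sys = 0.9541

0.9541
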